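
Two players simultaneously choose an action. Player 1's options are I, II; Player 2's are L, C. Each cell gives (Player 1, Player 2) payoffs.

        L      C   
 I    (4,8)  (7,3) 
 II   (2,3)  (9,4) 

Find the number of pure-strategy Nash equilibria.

(I, L): Player 1 gets 4 (best alternative 2); Player 2 gets 8 (best alternative 3). Neither deviates — NE.
(II, C): Player 1 gets 9 (best alternative 7); Player 2 gets 4 (best alternative 3). Neither deviates — NE.
(I, C) is not a NE: Player 1 would switch to II (9 > 7).
No other cell survives both best-response checks, so there are 2 pure NE.

2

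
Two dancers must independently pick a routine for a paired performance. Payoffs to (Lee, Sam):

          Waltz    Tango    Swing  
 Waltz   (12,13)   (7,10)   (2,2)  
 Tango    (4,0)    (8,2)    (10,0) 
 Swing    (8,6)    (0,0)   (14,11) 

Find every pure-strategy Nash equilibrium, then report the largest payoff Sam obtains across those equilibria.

13

Both Waltz is a pure NE (Lee: 12 ≥ 8; Sam: 13 ≥ 10). Sam gets 13.
Both Tango is a pure NE (Lee: 8 ≥ 7; Sam: 2 ≥ 0). Sam gets 2.
Both Swing is a pure NE (Lee: 14 ≥ 10; Sam: 11 ≥ 6). Sam gets 11.
Every other cell has a profitable deviation for at least one player. Highest of {13, 2, 11} is 13.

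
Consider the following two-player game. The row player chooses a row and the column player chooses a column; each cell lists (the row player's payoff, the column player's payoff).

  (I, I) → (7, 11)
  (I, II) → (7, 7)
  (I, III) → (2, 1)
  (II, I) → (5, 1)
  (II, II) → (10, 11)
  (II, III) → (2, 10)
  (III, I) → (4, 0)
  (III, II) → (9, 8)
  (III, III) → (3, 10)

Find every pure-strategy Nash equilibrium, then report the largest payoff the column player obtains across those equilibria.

11

Both I is a pure NE (the row player: 7 ≥ 5; the column player: 11 ≥ 7). The column player gets 11.
Both II is a pure NE (the row player: 10 ≥ 9; the column player: 11 ≥ 10). The column player gets 11.
Both III is a pure NE (the row player: 3 ≥ 2; the column player: 10 ≥ 8). The column player gets 10.
Every other cell has a profitable deviation for at least one player. Highest of {11, 11, 10} is 11.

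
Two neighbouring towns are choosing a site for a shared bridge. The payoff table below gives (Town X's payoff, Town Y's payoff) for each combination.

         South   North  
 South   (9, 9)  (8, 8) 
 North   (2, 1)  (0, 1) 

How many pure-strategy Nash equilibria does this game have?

1

Both South: Town X gets 9 (best alternative 2); Town Y gets 9 (best alternative 8). Neither deviates — NE.
Both North is not a NE: Town X would switch to South (8 > 0).
No other cell survives both best-response checks, so there is 1 pure NE.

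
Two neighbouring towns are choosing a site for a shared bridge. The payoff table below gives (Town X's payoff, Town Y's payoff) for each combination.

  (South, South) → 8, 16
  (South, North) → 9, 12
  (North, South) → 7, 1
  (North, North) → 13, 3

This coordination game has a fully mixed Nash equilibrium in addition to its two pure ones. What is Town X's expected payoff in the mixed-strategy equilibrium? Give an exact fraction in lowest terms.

41/5

Town Y mixes with probability q on South, chosen so Town X is indifferent: 8q + 9(1−q) = 7q + 13(1−q) gives q = 4/5.
Town X's expected payoff (from either row, since indifferent) is 8·4/5 + 9·1/5 = 41/5.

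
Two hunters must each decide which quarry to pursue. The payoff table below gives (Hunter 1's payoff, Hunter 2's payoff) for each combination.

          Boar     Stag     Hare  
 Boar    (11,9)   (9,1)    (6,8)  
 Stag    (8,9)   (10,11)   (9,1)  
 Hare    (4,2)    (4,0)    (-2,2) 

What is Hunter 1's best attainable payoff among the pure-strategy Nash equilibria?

11

Both Boar is a pure NE (Hunter 1: 11 ≥ 8; Hunter 2: 9 ≥ 8). Hunter 1 gets 11.
Both Stag is a pure NE (Hunter 1: 10 ≥ 9; Hunter 2: 11 ≥ 9). Hunter 1 gets 10.
Every other cell has a profitable deviation for at least one player. Highest of {11, 10} is 11.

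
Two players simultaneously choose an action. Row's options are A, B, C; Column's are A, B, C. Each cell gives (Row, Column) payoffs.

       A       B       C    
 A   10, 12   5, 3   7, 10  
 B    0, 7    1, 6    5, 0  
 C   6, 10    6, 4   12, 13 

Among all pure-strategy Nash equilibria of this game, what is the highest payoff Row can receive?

12

Both A is a pure NE (Row: 10 ≥ 6; Column: 12 ≥ 10). Row gets 10.
Both C is a pure NE (Row: 12 ≥ 7; Column: 13 ≥ 10). Row gets 12.
Every other cell has a profitable deviation for at least one player. Highest of {10, 12} is 12.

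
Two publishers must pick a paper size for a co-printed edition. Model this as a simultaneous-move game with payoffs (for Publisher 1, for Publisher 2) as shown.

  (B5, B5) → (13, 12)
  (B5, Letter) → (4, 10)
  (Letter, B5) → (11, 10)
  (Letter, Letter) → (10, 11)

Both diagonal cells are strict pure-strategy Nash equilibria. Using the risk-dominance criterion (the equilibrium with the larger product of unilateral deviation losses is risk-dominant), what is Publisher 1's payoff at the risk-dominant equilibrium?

10

At both B5: Publisher 1 loses 13 − 11 = 2 by deviating; Publisher 2 loses 12 − 10 = 2. Product = 2·2 = 4.
At both Letter: Publisher 1 loses 10 − 4 = 6 by deviating; Publisher 2 loses 11 − 10 = 1. Product = 6·1 = 6.
6 > 4, so both Letter is risk-dominant. Publisher 1's payoff there is 10.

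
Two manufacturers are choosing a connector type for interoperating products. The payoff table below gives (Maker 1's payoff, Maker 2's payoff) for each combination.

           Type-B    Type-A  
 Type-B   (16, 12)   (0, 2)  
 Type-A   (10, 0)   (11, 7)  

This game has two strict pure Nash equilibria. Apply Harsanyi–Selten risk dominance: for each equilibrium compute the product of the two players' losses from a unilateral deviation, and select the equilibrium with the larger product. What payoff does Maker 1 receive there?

At both Type-B: Maker 1 loses 16 − 10 = 6 by deviating; Maker 2 loses 12 − 2 = 10. Product = 6·10 = 60.
At both Type-A: Maker 1 loses 11 − 0 = 11 by deviating; Maker 2 loses 7 − 0 = 7. Product = 11·7 = 77.
77 > 60, so both Type-A is risk-dominant. Maker 1's payoff there is 11.

11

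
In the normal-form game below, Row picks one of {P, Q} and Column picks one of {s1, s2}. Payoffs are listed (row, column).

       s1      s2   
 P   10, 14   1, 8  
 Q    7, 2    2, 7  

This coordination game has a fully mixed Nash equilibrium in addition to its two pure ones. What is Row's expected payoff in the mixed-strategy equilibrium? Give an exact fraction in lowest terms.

13/4

Column mixes with probability q on s1, chosen so Row is indifferent: 10q + 1(1−q) = 7q + 2(1−q) gives q = 1/4.
Row's expected payoff (from either row, since indifferent) is 10·1/4 + 1·3/4 = 13/4.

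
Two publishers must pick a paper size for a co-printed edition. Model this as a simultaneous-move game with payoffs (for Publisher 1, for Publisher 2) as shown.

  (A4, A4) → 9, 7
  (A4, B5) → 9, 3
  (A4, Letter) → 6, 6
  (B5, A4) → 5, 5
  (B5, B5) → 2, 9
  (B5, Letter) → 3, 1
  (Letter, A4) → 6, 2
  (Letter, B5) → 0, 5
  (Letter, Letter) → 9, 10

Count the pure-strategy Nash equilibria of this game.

Both A4: Publisher 1 gets 9 (best alternative 6); Publisher 2 gets 7 (best alternative 6). Neither deviates — NE.
Both Letter: Publisher 1 gets 9 (best alternative 6); Publisher 2 gets 10 (best alternative 5). Neither deviates — NE.
Both B5 is not a NE: Publisher 1 would switch to A4 (9 > 2).
No other cell survives both best-response checks, so there are 2 pure NE.

2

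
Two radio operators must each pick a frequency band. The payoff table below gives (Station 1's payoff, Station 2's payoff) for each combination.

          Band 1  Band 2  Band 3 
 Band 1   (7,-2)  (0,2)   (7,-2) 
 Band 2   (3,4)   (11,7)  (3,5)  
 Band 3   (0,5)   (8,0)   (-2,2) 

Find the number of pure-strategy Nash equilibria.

Both Band 2: Station 1 gets 11 (best alternative 8); Station 2 gets 7 (best alternative 5). Neither deviates — NE.
Both Band 1 is not a NE: Station 2 would switch to Band 2 (2 > -2).
No other cell survives both best-response checks, so there is 1 pure NE.

1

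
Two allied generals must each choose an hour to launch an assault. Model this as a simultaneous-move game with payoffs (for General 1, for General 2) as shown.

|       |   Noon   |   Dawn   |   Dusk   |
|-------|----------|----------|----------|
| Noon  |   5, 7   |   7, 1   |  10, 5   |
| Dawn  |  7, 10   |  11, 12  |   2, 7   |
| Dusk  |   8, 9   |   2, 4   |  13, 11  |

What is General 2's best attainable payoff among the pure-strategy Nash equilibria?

Both Dawn is a pure NE (General 1: 11 ≥ 7; General 2: 12 ≥ 10). General 2 gets 12.
Both Dusk is a pure NE (General 1: 13 ≥ 10; General 2: 11 ≥ 9). General 2 gets 11.
Every other cell has a profitable deviation for at least one player. Highest of {12, 11} is 12.

12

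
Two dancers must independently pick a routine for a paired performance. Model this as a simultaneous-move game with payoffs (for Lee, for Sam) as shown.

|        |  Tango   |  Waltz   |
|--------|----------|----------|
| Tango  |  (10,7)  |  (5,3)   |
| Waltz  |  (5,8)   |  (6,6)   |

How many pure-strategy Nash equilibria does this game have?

1

Both Tango: Lee gets 10 (best alternative 5); Sam gets 7 (best alternative 3). Neither deviates — NE.
Both Waltz is not a NE: Sam would switch to Tango (8 > 6).
No other cell survives both best-response checks, so there is 1 pure NE.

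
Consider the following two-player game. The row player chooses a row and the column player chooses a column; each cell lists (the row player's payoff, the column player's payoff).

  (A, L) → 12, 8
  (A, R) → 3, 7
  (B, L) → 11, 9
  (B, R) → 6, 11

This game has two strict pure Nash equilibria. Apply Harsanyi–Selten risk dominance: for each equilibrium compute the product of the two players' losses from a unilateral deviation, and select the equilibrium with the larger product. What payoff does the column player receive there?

11

At (A, L): the row player loses 12 − 11 = 1 by deviating; the column player loses 8 − 7 = 1. Product = 1·1 = 1.
At (B, R): the row player loses 6 − 3 = 3 by deviating; the column player loses 11 − 9 = 2. Product = 3·2 = 6.
6 > 1, so (B, R) is risk-dominant. The column player's payoff there is 11.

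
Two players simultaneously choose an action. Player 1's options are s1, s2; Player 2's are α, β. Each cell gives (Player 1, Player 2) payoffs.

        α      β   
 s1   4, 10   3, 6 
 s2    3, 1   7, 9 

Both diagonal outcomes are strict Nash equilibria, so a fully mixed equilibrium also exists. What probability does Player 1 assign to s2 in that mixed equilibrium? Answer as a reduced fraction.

1/3

Player 1's mix p on s1 must make Player 2 indifferent between α and β.
Player 2's payoff from α: 10p + 1(1−p). From β: 6p + 9(1−p).
Set equal: 4p = 8(1−p) → p = 8/12 = 2/3.
Probability on s2 is 1 − 2/3 = 1/3.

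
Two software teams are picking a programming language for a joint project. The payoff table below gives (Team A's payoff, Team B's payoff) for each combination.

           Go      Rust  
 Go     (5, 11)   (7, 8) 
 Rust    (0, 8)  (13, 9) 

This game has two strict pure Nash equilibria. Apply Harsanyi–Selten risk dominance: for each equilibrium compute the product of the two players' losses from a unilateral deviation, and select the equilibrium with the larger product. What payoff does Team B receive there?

At both Go: Team A loses 5 − 0 = 5 by deviating; Team B loses 11 − 8 = 3. Product = 5·3 = 15.
At both Rust: Team A loses 13 − 7 = 6 by deviating; Team B loses 9 − 8 = 1. Product = 6·1 = 6.
15 > 6, so both Go is risk-dominant. Team B's payoff there is 11.

11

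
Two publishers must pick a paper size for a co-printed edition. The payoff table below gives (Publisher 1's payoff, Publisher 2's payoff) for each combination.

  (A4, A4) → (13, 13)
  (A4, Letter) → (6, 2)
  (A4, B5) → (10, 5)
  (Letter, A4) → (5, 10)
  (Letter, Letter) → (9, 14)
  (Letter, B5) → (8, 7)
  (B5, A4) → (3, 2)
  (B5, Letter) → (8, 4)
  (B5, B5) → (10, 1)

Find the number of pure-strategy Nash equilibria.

2

Both A4: Publisher 1 gets 13 (best alternative 5); Publisher 2 gets 13 (best alternative 5). Neither deviates — NE.
Both Letter: Publisher 1 gets 9 (best alternative 8); Publisher 2 gets 14 (best alternative 10). Neither deviates — NE.
Both B5 is not a NE: Publisher 2 would switch to Letter (4 > 1).
No other cell survives both best-response checks, so there are 2 pure NE.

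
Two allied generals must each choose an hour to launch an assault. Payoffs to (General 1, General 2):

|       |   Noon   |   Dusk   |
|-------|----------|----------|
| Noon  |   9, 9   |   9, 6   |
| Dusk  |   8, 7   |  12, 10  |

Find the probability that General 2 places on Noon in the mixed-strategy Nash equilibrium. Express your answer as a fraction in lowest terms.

3/4

General 2's mix q on Noon must make General 1 indifferent between Noon and Dusk.
General 1's payoff from Noon: 9q + 9(1−q). From Dusk: 8q + 12(1−q).
Set equal: 1q = 3(1−q) → q = 3/4.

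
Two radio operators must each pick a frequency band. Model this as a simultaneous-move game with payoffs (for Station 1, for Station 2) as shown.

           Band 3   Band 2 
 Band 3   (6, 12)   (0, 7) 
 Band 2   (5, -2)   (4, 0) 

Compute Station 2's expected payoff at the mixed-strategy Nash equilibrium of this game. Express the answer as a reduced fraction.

Station 1 mixes with probability p on Band 3, chosen so Station 2 is indifferent: 12p + (-2)(1−p) = 7p + 0(1−p) gives p = 2/7.
Station 2's expected payoff is 12·2/7 + (-2)·5/7 = 2.

2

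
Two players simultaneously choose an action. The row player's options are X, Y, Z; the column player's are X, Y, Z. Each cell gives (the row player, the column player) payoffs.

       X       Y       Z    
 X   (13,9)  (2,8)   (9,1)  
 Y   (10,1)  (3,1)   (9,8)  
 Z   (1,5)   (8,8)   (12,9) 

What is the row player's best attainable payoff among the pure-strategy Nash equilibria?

Both X is a pure NE (the row player: 13 ≥ 10; the column player: 9 ≥ 8). The row player gets 13.
Both Z is a pure NE (the row player: 12 ≥ 9; the column player: 9 ≥ 8). The row player gets 12.
Every other cell has a profitable deviation for at least one player. Highest of {13, 12} is 13.

13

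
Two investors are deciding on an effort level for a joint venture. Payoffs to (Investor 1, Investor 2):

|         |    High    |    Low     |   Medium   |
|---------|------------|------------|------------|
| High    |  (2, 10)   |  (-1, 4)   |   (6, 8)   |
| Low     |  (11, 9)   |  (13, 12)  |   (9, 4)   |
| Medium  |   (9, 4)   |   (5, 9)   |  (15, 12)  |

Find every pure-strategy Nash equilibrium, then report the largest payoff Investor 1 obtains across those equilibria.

15

Both Low is a pure NE (Investor 1: 13 ≥ 5; Investor 2: 12 ≥ 9). Investor 1 gets 13.
Both Medium is a pure NE (Investor 1: 15 ≥ 9; Investor 2: 12 ≥ 9). Investor 1 gets 15.
Every other cell has a profitable deviation for at least one player. Highest of {13, 15} is 15.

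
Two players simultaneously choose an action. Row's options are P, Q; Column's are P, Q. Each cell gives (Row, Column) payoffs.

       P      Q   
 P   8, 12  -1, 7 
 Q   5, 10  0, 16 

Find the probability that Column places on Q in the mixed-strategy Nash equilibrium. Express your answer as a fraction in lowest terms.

Column's mix q on P must make Row indifferent between P and Q.
Row's payoff from P: 8q + (-1)(1−q). From Q: 5q + 0(1−q).
Set equal: 3q = 1(1−q) → q = 1/4.
Probability on Q is 1 − 1/4 = 3/4.

3/4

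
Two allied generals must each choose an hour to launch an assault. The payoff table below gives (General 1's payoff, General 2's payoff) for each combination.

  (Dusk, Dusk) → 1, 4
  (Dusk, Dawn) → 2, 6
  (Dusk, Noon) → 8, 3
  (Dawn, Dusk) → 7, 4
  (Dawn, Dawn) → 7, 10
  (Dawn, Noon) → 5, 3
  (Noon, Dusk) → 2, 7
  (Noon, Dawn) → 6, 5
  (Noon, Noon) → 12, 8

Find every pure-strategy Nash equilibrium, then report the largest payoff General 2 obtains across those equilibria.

10

Both Dawn is a pure NE (General 1: 7 ≥ 6; General 2: 10 ≥ 4). General 2 gets 10.
Both Noon is a pure NE (General 1: 12 ≥ 8; General 2: 8 ≥ 7). General 2 gets 8.
Every other cell has a profitable deviation for at least one player. Highest of {10, 8} is 10.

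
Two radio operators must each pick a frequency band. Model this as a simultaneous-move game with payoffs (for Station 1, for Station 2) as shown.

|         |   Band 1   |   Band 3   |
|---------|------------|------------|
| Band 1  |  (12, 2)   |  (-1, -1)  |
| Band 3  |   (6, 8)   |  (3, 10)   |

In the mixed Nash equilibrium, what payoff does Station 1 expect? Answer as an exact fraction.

Station 2 mixes with probability q on Band 1, chosen so Station 1 is indifferent: 12q + (-1)(1−q) = 6q + 3(1−q) gives q = 2/5.
Station 1's expected payoff (from either row, since indifferent) is 12·2/5 + (-1)·3/5 = 21/5.

21/5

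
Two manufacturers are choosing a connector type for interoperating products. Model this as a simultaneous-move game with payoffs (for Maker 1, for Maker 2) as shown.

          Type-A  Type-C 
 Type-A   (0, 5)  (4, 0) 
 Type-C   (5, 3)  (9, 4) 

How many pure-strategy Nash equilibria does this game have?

Both Type-C: Maker 1 gets 9 (best alternative 4); Maker 2 gets 4 (best alternative 3). Neither deviates — NE.
Both Type-A is not a NE: Maker 1 would switch to Type-C (5 > 0).
No other cell survives both best-response checks, so there is 1 pure NE.

1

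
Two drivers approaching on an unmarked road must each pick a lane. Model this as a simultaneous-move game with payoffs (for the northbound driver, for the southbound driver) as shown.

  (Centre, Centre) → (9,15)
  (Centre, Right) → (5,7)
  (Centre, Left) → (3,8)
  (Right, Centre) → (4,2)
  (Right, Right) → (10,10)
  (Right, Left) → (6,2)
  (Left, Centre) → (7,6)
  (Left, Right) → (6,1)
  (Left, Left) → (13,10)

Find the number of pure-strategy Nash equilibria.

Both Centre: the northbound driver gets 9 (best alternative 7); the southbound driver gets 15 (best alternative 8). Neither deviates — NE.
Both Right: the northbound driver gets 10 (best alternative 6); the southbound driver gets 10 (best alternative 2). Neither deviates — NE.
Both Left: the northbound driver gets 13 (best alternative 6); the southbound driver gets 10 (best alternative 6). Neither deviates — NE.
(Left, Centre) is not a NE: the northbound driver would switch to Centre (9 > 7).
No other cell survives both best-response checks, so there are 3 pure NE.

3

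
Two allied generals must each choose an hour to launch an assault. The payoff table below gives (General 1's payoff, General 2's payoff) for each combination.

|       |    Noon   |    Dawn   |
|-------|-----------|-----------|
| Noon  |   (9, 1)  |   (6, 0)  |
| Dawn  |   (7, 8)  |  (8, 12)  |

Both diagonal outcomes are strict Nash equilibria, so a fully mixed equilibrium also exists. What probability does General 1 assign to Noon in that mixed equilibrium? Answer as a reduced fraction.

4/5

General 1's mix p on Noon must make General 2 indifferent between Noon and Dawn.
General 2's payoff from Noon: 1p + 8(1−p). From Dawn: 0p + 12(1−p).
Set equal: 1p = 4(1−p) → p = 4/5.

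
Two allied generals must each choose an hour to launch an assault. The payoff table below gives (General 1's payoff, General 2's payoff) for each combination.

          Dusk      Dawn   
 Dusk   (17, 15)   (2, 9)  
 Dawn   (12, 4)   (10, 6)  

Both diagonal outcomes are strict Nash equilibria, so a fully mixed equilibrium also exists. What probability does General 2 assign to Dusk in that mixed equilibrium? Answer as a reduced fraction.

8/13

General 2's mix q on Dusk must make General 1 indifferent between Dusk and Dawn.
General 1's payoff from Dusk: 17q + 2(1−q). From Dawn: 12q + 10(1−q).
Set equal: 5q = 8(1−q) → q = 8/13.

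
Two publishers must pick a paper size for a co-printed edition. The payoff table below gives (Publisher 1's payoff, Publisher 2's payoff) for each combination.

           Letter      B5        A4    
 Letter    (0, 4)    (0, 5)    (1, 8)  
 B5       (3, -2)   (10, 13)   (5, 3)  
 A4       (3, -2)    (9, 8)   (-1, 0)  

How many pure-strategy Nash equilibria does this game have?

1

Both B5: Publisher 1 gets 10 (best alternative 9); Publisher 2 gets 13 (best alternative 3). Neither deviates — NE.
Both A4 is not a NE: Publisher 1 would switch to B5 (5 > -1).
No other cell survives both best-response checks, so there is 1 pure NE.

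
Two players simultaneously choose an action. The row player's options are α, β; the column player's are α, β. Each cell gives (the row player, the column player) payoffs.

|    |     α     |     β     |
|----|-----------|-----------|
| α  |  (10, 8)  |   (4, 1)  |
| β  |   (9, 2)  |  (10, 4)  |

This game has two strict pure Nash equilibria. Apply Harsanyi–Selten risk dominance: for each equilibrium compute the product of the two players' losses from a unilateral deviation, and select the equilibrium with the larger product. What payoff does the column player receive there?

At both α: the row player loses 10 − 9 = 1 by deviating; the column player loses 8 − 1 = 7. Product = 1·7 = 7.
At both β: the row player loses 10 − 4 = 6 by deviating; the column player loses 4 − 2 = 2. Product = 6·2 = 12.
12 > 7, so both β is risk-dominant. The column player's payoff there is 4.

4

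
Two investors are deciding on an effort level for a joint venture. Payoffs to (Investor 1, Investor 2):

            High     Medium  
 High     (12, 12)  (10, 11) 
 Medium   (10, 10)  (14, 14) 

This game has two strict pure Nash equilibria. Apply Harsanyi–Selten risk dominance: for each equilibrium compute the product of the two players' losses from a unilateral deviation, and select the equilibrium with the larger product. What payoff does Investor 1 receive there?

At both High: Investor 1 loses 12 − 10 = 2 by deviating; Investor 2 loses 12 − 11 = 1. Product = 2·1 = 2.
At both Medium: Investor 1 loses 14 − 10 = 4 by deviating; Investor 2 loses 14 − 10 = 4. Product = 4·4 = 16.
16 > 2, so both Medium is risk-dominant. Investor 1's payoff there is 14.

14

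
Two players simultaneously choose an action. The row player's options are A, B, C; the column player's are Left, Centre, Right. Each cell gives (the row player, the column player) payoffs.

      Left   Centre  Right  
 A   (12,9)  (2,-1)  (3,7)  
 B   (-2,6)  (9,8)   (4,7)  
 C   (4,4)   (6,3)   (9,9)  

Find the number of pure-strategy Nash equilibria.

(A, Left): the row player gets 12 (best alternative 4); the column player gets 9 (best alternative 7). Neither deviates — NE.
(B, Centre): the row player gets 9 (best alternative 6); the column player gets 8 (best alternative 7). Neither deviates — NE.
(C, Right): the row player gets 9 (best alternative 4); the column player gets 9 (best alternative 4). Neither deviates — NE.
(B, Left) is not a NE: the row player would switch to A (12 > -2).
No other cell survives both best-response checks, so there are 3 pure NE.

3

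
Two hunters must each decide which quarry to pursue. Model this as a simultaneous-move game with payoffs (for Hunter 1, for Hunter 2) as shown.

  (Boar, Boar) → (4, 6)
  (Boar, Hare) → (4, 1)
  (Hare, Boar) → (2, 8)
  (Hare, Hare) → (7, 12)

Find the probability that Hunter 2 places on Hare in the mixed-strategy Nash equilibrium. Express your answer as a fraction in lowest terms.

2/5

Hunter 2's mix q on Boar must make Hunter 1 indifferent between Boar and Hare.
Hunter 1's payoff from Boar: 4q + 4(1−q). From Hare: 2q + 7(1−q).
Set equal: 2q = 3(1−q) → q = 3/5.
Probability on Hare is 1 − 3/5 = 2/5.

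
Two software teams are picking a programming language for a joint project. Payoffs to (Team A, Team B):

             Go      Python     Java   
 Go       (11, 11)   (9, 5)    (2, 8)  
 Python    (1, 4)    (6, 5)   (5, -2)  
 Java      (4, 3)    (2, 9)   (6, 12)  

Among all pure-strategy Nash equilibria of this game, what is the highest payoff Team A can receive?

11

Both Go is a pure NE (Team A: 11 ≥ 4; Team B: 11 ≥ 8). Team A gets 11.
Both Java is a pure NE (Team A: 6 ≥ 5; Team B: 12 ≥ 9). Team A gets 6.
Every other cell has a profitable deviation for at least one player. Highest of {11, 6} is 11.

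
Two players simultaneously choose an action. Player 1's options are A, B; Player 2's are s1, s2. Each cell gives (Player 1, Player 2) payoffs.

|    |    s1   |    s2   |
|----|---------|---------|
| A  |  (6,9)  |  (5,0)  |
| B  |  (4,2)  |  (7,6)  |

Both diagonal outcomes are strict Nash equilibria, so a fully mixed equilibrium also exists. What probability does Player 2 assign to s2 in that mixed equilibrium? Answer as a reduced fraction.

Player 2's mix q on s1 must make Player 1 indifferent between A and B.
Player 1's payoff from A: 6q + 5(1−q). From B: 4q + 7(1−q).
Set equal: 2q = 2(1−q) → q = 2/4 = 1/2.
Probability on s2 is 1 − 1/2 = 1/2.

1/2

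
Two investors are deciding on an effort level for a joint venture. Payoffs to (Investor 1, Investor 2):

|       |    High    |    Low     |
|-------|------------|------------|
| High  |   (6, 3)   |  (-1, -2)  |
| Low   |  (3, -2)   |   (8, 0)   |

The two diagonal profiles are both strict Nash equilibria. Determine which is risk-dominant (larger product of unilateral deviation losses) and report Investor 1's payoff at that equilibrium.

8

At both High: Investor 1 loses 6 − 3 = 3 by deviating; Investor 2 loses 3 − (-2) = 5. Product = 3·5 = 15.
At both Low: Investor 1 loses 8 − (-1) = 9 by deviating; Investor 2 loses 0 − (-2) = 2. Product = 9·2 = 18.
18 > 15, so both Low is risk-dominant. Investor 1's payoff there is 8.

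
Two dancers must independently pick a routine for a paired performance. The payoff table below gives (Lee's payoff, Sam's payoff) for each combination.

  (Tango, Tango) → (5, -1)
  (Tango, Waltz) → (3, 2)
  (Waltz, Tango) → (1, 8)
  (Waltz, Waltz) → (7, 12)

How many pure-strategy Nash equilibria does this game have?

1

Both Waltz: Lee gets 7 (best alternative 3); Sam gets 12 (best alternative 8). Neither deviates — NE.
Both Tango is not a NE: Sam would switch to Waltz (2 > -1).
No other cell survives both best-response checks, so there is 1 pure NE.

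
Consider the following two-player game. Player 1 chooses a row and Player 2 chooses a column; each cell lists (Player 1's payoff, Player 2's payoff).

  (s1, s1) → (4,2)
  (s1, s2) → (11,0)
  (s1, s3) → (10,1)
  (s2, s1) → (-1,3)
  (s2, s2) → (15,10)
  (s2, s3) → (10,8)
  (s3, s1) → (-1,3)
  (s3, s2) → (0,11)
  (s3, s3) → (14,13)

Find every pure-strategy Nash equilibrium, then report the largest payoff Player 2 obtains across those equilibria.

13

Both s1 is a pure NE (Player 1: 4 ≥ -1; Player 2: 2 ≥ 1). Player 2 gets 2.
Both s2 is a pure NE (Player 1: 15 ≥ 11; Player 2: 10 ≥ 8). Player 2 gets 10.
Both s3 is a pure NE (Player 1: 14 ≥ 10; Player 2: 13 ≥ 11). Player 2 gets 13.
Every other cell has a profitable deviation for at least one player. Highest of {2, 10, 13} is 13.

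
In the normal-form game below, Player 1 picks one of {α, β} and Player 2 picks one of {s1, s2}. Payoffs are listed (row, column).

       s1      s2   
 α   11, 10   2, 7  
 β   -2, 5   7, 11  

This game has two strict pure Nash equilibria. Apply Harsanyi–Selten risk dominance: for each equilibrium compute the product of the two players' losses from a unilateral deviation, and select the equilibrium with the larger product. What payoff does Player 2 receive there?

At (α, s1): Player 1 loses 11 − (-2) = 13 by deviating; Player 2 loses 10 − 7 = 3. Product = 13·3 = 39.
At (β, s2): Player 1 loses 7 − 2 = 5 by deviating; Player 2 loses 11 − 5 = 6. Product = 5·6 = 30.
39 > 30, so (α, s1) is risk-dominant. Player 2's payoff there is 10.

10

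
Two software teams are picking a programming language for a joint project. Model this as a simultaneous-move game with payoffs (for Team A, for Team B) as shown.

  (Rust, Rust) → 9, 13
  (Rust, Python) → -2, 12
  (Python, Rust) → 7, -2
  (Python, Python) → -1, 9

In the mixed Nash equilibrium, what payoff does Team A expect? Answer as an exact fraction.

5/3

Team B mixes with probability q on Rust, chosen so Team A is indifferent: 9q + (-2)(1−q) = 7q + (-1)(1−q) gives q = 1/3.
Team A's expected payoff (from either row, since indifferent) is 9·1/3 + (-2)·2/3 = 5/3.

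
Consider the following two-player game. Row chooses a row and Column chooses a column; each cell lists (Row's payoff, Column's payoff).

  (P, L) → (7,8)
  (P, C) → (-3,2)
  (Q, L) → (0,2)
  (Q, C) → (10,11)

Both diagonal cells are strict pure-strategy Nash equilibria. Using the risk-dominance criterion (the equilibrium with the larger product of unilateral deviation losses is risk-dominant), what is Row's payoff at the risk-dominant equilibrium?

10

At (P, L): Row loses 7 − 0 = 7 by deviating; Column loses 8 − 2 = 6. Product = 7·6 = 42.
At (Q, C): Row loses 10 − (-3) = 13 by deviating; Column loses 11 − 2 = 9. Product = 13·9 = 117.
117 > 42, so (Q, C) is risk-dominant. Row's payoff there is 10.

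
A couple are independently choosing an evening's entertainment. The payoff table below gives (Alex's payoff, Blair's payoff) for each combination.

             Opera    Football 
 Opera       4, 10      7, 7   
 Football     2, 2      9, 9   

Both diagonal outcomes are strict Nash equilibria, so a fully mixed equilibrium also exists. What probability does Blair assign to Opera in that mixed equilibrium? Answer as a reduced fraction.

1/2

Blair's mix q on Opera must make Alex indifferent between Opera and Football.
Alex's payoff from Opera: 4q + 7(1−q). From Football: 2q + 9(1−q).
Set equal: 2q = 2(1−q) → q = 2/4 = 1/2.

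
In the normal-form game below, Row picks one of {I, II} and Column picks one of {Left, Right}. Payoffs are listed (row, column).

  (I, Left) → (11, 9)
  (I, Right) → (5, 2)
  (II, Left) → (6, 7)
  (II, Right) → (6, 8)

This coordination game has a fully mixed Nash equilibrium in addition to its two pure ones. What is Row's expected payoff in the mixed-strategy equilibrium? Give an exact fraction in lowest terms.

Column mixes with probability q on Left, chosen so Row is indifferent: 11q + 5(1−q) = 6q + 6(1−q) gives q = 1/6.
Row's expected payoff (from either row, since indifferent) is 11·1/6 + 5·5/6 = 6.

6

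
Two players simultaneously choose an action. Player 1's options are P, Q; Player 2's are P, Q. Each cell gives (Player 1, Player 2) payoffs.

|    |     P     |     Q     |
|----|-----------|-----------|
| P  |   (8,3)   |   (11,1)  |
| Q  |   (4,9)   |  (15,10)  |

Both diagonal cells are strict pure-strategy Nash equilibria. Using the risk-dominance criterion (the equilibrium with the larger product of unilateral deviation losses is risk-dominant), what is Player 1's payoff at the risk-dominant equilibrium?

At both P: Player 1 loses 8 − 4 = 4 by deviating; Player 2 loses 3 − 1 = 2. Product = 4·2 = 8.
At both Q: Player 1 loses 15 − 11 = 4 by deviating; Player 2 loses 10 − 9 = 1. Product = 4·1 = 4.
8 > 4, so both P is risk-dominant. Player 1's payoff there is 8.

8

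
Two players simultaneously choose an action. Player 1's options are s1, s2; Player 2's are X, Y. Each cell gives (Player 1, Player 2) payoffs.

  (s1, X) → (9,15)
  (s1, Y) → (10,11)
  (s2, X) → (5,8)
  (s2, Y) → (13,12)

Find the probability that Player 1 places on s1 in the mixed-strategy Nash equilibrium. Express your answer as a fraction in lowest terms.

1/2

Player 1's mix p on s1 must make Player 2 indifferent between X and Y.
Player 2's payoff from X: 15p + 8(1−p). From Y: 11p + 12(1−p).
Set equal: 4p = 4(1−p) → p = 4/8 = 1/2.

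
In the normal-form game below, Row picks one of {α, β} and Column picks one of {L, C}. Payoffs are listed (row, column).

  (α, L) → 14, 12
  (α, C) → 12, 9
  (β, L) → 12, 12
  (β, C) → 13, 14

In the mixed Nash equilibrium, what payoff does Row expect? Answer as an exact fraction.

38/3

Column mixes with probability q on L, chosen so Row is indifferent: 14q + 12(1−q) = 12q + 13(1−q) gives q = 1/3.
Row's expected payoff (from either row, since indifferent) is 14·1/3 + 12·2/3 = 38/3.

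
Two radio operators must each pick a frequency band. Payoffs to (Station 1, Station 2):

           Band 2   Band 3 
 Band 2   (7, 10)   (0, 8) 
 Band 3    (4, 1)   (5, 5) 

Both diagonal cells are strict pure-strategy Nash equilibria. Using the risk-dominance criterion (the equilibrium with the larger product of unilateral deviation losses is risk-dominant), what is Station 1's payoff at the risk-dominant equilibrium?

5

At both Band 2: Station 1 loses 7 − 4 = 3 by deviating; Station 2 loses 10 − 8 = 2. Product = 3·2 = 6.
At both Band 3: Station 1 loses 5 − 0 = 5 by deviating; Station 2 loses 5 − 1 = 4. Product = 5·4 = 20.
20 > 6, so both Band 3 is risk-dominant. Station 1's payoff there is 5.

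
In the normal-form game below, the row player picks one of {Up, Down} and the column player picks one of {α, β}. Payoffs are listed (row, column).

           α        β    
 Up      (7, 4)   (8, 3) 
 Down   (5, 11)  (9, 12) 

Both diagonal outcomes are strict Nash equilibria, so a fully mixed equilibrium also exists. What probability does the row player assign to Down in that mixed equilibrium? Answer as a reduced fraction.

1/2

The row player's mix p on Up must make the column player indifferent between α and β.
The column player's payoff from α: 4p + 11(1−p). From β: 3p + 12(1−p).
Set equal: 1p = 1(1−p) → p = 1/2.
Probability on Down is 1 − 1/2 = 1/2.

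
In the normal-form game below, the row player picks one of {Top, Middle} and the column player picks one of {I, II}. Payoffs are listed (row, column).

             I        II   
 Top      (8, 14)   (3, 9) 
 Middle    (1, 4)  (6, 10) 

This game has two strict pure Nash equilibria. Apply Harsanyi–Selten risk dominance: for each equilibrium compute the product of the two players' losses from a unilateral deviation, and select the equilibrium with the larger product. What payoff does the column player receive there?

14

At (Top, I): the row player loses 8 − 1 = 7 by deviating; the column player loses 14 − 9 = 5. Product = 7·5 = 35.
At (Middle, II): the row player loses 6 − 3 = 3 by deviating; the column player loses 10 − 4 = 6. Product = 3·6 = 18.
35 > 18, so (Top, I) is risk-dominant. The column player's payoff there is 14.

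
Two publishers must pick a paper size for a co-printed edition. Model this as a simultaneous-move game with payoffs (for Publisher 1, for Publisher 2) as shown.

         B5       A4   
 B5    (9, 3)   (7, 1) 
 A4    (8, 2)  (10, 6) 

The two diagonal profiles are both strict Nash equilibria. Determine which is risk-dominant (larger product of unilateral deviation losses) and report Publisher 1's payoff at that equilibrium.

10

At both B5: Publisher 1 loses 9 − 8 = 1 by deviating; Publisher 2 loses 3 − 1 = 2. Product = 1·2 = 2.
At both A4: Publisher 1 loses 10 − 7 = 3 by deviating; Publisher 2 loses 6 − 2 = 4. Product = 3·4 = 12.
12 > 2, so both A4 is risk-dominant. Publisher 1's payoff there is 10.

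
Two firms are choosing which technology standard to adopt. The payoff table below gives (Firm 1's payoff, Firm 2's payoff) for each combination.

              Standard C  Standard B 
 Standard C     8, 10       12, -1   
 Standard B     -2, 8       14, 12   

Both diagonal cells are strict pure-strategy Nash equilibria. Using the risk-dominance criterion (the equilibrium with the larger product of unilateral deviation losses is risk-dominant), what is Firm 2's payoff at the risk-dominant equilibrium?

10

At both Standard C: Firm 1 loses 8 − (-2) = 10 by deviating; Firm 2 loses 10 − (-1) = 11. Product = 10·11 = 110.
At both Standard B: Firm 1 loses 14 − 12 = 2 by deviating; Firm 2 loses 12 − 8 = 4. Product = 2·4 = 8.
110 > 8, so both Standard C is risk-dominant. Firm 2's payoff there is 10.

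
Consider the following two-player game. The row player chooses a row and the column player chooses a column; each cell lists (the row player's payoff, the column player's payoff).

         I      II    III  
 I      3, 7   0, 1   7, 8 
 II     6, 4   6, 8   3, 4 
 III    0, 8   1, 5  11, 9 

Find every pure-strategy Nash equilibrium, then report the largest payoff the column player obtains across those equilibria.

Both II is a pure NE (the row player: 6 ≥ 1; the column player: 8 ≥ 4). The column player gets 8.
Both III is a pure NE (the row player: 11 ≥ 7; the column player: 9 ≥ 8). The column player gets 9.
Every other cell has a profitable deviation for at least one player. Highest of {8, 9} is 9.

9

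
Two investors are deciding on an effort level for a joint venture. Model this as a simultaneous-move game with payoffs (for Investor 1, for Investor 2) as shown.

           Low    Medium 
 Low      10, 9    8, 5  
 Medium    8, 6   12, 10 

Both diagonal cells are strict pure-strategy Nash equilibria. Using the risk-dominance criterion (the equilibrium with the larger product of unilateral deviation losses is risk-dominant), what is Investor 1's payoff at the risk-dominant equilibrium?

12

At both Low: Investor 1 loses 10 − 8 = 2 by deviating; Investor 2 loses 9 − 5 = 4. Product = 2·4 = 8.
At both Medium: Investor 1 loses 12 − 8 = 4 by deviating; Investor 2 loses 10 − 6 = 4. Product = 4·4 = 16.
16 > 8, so both Medium is risk-dominant. Investor 1's payoff there is 12.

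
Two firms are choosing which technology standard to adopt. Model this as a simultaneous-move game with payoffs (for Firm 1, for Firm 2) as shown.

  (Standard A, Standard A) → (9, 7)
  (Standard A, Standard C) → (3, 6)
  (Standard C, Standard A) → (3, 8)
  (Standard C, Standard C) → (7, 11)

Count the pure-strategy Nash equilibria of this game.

2

Both Standard A: Firm 1 gets 9 (best alternative 3); Firm 2 gets 7 (best alternative 6). Neither deviates — NE.
Both Standard C: Firm 1 gets 7 (best alternative 3); Firm 2 gets 11 (best alternative 8). Neither deviates — NE.
(Standard C, Standard A) is not a NE: Firm 1 would switch to Standard A (9 > 3).
No other cell survives both best-response checks, so there are 2 pure NE.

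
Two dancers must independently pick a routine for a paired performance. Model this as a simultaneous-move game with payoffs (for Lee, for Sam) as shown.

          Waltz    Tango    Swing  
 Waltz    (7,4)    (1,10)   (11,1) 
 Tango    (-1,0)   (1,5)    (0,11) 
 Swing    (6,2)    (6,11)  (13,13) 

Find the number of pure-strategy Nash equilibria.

Both Swing: Lee gets 13 (best alternative 11); Sam gets 13 (best alternative 11). Neither deviates — NE.
Both Waltz is not a NE: Sam would switch to Tango (10 > 4).
No other cell survives both best-response checks, so there is 1 pure NE.

1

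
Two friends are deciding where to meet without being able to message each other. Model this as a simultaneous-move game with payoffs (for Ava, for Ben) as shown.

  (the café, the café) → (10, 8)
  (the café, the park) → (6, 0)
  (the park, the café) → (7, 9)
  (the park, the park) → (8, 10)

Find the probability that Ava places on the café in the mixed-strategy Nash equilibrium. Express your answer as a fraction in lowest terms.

1/9

Ava's mix p on the café must make Ben indifferent between the café and the park.
Ben's payoff from the café: 8p + 9(1−p). From the park: 0p + 10(1−p).
Set equal: 8p = 1(1−p) → p = 1/9.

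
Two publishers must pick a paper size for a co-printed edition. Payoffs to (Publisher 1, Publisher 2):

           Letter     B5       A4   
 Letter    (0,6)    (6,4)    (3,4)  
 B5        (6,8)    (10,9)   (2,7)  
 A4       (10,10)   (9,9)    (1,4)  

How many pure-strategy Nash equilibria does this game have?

Both B5: Publisher 1 gets 10 (best alternative 9); Publisher 2 gets 9 (best alternative 8). Neither deviates — NE.
(A4, Letter): Publisher 1 gets 10 (best alternative 6); Publisher 2 gets 10 (best alternative 9). Neither deviates — NE.
Both Letter is not a NE: Publisher 1 would switch to A4 (10 > 0).
No other cell survives both best-response checks, so there are 2 pure NE.

2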